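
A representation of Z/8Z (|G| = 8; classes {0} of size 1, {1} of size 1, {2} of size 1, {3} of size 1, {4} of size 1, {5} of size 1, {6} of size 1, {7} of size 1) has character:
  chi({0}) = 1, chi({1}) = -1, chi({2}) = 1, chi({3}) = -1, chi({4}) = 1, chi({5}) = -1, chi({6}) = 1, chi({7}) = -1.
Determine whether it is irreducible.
Irreducible: <chi, chi> = 1.

Why: <chi, chi> = (1/|G|) sum_C |C| * |chi(C)|^2 = (1/8)[1*|1|^2 + 1*|-1|^2 + 1*|1|^2 + 1*|-1|^2 + 1*|1|^2 + 1*|-1|^2 + 1*|1|^2 + 1*|-1|^2]
  = (1/8)[(1) + (1) + (1) + (1) + (1) + (1) + (1) + (1)] = 8/8 = 1.
(Exp terms are combined using exp(i*s)*conj(exp(i*t)) = exp(i*(s-t)), and sums of them are collapsed using the identity that for every m > 1 the m distinct m-th roots of unity sum to 0, e.g. 1 + exp(2*I*pi/3) + exp(-2*I*pi/3) = 0.)
A character is irreducible iff <chi, chi> = 1, so this representation is irreducible.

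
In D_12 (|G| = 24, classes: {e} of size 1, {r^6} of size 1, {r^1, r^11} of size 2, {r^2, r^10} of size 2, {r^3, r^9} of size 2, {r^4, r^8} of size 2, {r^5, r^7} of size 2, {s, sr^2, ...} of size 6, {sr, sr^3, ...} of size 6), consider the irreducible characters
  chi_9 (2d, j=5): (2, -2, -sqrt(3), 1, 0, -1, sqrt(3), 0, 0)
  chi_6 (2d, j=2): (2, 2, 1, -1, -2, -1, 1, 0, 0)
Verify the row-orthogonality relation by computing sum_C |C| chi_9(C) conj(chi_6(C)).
Sum = 0; so <chi_9, chi_6> = 0 (distinct irreducibles are orthogonal).

Proof sketch: Compute term by term over conjugacy classes (|C| * chi_9(C) * conj(chi_6(C))):
  1*(2)*conj(2) + 1*(-2)*conj(2) + 2*(-sqrt(3))*conj(1) + 2*(1)*conj(-1) + 2*(0)*conj(-2) + 2*(-1)*conj(-1) + 2*(sqrt(3))*conj(1) + 6*(0)*conj(0) + 6*(0)*conj(0)
  = (4) + (-4) + (-2*sqrt(3)) + (-2) + (0) + (2) + (2*sqrt(3)) + (0) + (0)
  = 0.
Dividing by |G| = 24 gives 0/24 = 0, matching the row-orthogonality relation <chi_9, chi_6> = [chi_9 = chi_6].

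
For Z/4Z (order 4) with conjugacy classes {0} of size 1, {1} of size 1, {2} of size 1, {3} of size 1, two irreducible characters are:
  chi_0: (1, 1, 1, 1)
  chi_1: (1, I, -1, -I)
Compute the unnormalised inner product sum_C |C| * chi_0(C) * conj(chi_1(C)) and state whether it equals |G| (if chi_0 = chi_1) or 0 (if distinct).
Sum = 0; so <chi_0, chi_1> = 0 (distinct irreducibles are orthogonal).

Working: Compute term by term over conjugacy classes (|C| * chi_0(C) * conj(chi_1(C))):
  1*(1)*conj(1) + 1*(1)*conj(I) + 1*(1)*conj(-1) + 1*(1)*conj(-I)
  = (1) + (-I) + (-1) + (I)
  = 0.
(Exp terms are combined using exp(i*s)*conj(exp(i*t)) = exp(i*(s-t)), and sums of them are collapsed using the identity that for every m > 1 the m distinct m-th roots of unity sum to 0, e.g. 1 + exp(2*I*pi/3) + exp(-2*I*pi/3) = 0.)
Dividing by |G| = 4 gives 0/4 = 0, matching the row-orthogonality relation <chi_0, chi_1> = [chi_0 = chi_1].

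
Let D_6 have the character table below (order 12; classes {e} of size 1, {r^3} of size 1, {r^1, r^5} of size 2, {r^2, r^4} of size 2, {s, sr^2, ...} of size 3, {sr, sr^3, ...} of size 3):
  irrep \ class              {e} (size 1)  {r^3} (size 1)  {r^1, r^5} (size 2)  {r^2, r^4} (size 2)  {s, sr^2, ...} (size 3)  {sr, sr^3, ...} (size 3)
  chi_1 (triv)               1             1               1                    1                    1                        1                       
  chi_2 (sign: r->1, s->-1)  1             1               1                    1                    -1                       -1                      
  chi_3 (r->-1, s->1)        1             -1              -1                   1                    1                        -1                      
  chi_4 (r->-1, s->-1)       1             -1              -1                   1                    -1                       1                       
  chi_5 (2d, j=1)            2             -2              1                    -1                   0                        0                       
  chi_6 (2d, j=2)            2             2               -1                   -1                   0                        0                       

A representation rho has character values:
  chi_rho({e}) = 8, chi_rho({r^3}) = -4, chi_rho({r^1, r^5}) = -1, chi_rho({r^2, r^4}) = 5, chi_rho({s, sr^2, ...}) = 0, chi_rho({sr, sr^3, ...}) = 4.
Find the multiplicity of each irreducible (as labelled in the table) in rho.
Multiplicities: chi_1: 2, chi_2: 0, chi_3: 1, chi_4: 3, chi_5: 1, chi_6: 0.

Explanation: Use <chi_rho, chi> = (1/|G|) sum_C |C| * chi_rho(C) * conj(chi(C)) with |G| = 12 for each irreducible chi in the table:
  <chi_rho, chi_1> = (1/12)[1*(8)*conj(1) + 1*(-4)*conj(1) + 2*(-1)*conj(1) + 2*(5)*conj(1) + 3*(0)*conj(1) + 3*(4)*conj(1)]
      = (1/12)[(8) + (-4) + (-2) + (10) + (0) + (12)] = 24/12 = 2
  <chi_rho, chi_2> = (1/12)[1*(8)*conj(1) + 1*(-4)*conj(1) + 2*(-1)*conj(1) + 2*(5)*conj(1) + 3*(0)*conj(-1) + 3*(4)*conj(-1)]
      = (1/12)[(8) + (-4) + (-2) + (10) + (0) + (-12)] = 0/12 = 0
  <chi_rho, chi_3> = (1/12)[1*(8)*conj(1) + 1*(-4)*conj(-1) + 2*(-1)*conj(-1) + 2*(5)*conj(1) + 3*(0)*conj(1) + 3*(4)*conj(-1)]
      = (1/12)[(8) + (4) + (2) + (10) + (0) + (-12)] = 12/12 = 1
  <chi_rho, chi_4> = (1/12)[1*(8)*conj(1) + 1*(-4)*conj(-1) + 2*(-1)*conj(-1) + 2*(5)*conj(1) + 3*(0)*conj(-1) + 3*(4)*conj(1)]
      = (1/12)[(8) + (4) + (2) + (10) + (0) + (12)] = 36/12 = 3
  <chi_rho, chi_5> = (1/12)[1*(8)*conj(2) + 1*(-4)*conj(-2) + 2*(-1)*conj(1) + 2*(5)*conj(-1) + 3*(0)*conj(0) + 3*(4)*conj(0)]
      = (1/12)[(16) + (8) + (-2) + (-10) + (0) + (0)] = 12/12 = 1
  <chi_rho, chi_6> = (1/12)[1*(8)*conj(2) + 1*(-4)*conj(2) + 2*(-1)*conj(-1) + 2*(5)*conj(-1) + 3*(0)*conj(0) + 3*(4)*conj(0)]
      = (1/12)[(16) + (-8) + (2) + (-10) + (0) + (0)] = 0/12 = 0
Dimension check: dim(rho) = sum (mult * dim) = 2*1 + 0*1 + 1*1 + 3*1 + 1*2 + 0*2 = 8 = chi_rho(e) = 8.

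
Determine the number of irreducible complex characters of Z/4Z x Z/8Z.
32

Details: The number of irreducible complex representations of a finite group equals its number of conjugacy classes. Z/4Z x Z/8Z is abelian of order 32, so every element is its own conjugacy class: 32 classes, so Z/4Z x Z/8Z (order 32) has exactly 32 irreducible complex representations.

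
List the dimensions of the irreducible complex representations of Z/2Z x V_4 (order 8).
Dimensions: 1, 1, 1, 1, 1, 1, 1, 1

Why: There are 8 irreducibles (= number of conjugacy classes). Their dimensions d_i satisfy sum d_i^2 = |G| = 8: 1 + 1 + 1 + 1 + 1 + 1 + 1 + 1 = 8. (For the product with Z/2Z: each of the 2 1-dim characters of Z/2Z tensors with each irrep of V_4, giving 2 copies of each V_4-dimension.)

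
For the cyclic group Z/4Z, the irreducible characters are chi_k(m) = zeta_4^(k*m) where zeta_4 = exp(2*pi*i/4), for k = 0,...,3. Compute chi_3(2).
chi_3(2) = zeta_4^6 = -1

Argument: chi_3(2) = zeta_4^(3*2) = zeta_4^6. Since zeta_4^4 = 1, this equals zeta_4^2 = exp(2*pi*i*2/4) = -1.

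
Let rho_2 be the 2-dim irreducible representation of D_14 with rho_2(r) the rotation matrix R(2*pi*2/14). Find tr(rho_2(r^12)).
chi_{rho_2}(r^12) = 2*cos(2*pi*2*12/14) = -2*cos(3*pi/7)

Working: rho_2(r^12) is rotation by angle 2*pi*2*12/14, whose trace is 2*cos(2*pi*2*12/14) = -2*cos(3*pi/7).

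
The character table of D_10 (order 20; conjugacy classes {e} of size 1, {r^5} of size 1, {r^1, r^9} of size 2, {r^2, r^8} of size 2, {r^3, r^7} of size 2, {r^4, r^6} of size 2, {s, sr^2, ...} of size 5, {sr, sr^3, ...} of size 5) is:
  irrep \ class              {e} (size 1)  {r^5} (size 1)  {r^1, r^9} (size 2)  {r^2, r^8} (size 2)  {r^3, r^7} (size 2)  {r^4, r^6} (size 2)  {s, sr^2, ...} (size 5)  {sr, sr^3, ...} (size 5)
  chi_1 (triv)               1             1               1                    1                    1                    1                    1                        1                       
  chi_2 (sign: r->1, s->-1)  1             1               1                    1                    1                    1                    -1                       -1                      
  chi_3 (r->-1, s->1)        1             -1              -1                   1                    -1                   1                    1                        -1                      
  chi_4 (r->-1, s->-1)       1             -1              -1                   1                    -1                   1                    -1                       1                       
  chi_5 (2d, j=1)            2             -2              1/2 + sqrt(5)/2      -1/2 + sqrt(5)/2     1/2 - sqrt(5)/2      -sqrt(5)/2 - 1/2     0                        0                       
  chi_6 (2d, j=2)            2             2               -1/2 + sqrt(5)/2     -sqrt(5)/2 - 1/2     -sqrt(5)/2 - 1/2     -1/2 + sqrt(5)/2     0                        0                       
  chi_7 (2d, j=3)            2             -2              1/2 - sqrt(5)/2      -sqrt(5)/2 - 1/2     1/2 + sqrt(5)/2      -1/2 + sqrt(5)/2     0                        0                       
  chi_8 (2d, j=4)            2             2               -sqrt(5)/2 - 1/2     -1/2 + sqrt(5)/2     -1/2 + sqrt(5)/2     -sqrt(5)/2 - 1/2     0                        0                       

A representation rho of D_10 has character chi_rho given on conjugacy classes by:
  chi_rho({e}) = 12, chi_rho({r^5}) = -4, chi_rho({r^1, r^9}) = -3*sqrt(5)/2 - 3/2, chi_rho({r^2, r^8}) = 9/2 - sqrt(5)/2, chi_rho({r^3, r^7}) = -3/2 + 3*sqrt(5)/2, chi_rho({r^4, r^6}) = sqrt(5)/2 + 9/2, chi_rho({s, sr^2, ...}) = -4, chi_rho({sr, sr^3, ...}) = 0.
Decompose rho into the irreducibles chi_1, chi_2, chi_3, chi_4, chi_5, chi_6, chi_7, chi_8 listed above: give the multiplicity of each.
Multiplicities: chi_1: 0, chi_2: 2, chi_3: 1, chi_4: 3, chi_5: 0, chi_6: 0, chi_7: 2, chi_8: 1.

Reasoning: Use <chi_rho, chi> = (1/|G|) sum_C |C| * chi_rho(C) * conj(chi(C)) with |G| = 20 for each irreducible chi in the table:
  <chi_rho, chi_1> = (1/20)[1*(12)*conj(1) + 1*(-4)*conj(1) + 2*(-3*sqrt(5)/2 - 3/2)*conj(1) + 2*(9/2 - sqrt(5)/2)*conj(1) + 2*(-3/2 + 3*sqrt(5)/2)*conj(1) + 2*(sqrt(5)/2 + 9/2)*conj(1) + 5*(-4)*conj(1) + 5*(0)*conj(1)]
      = (1/20)[(12) + (-4) + (-3*sqrt(5) - 3) + (9 - sqrt(5)) + (-3 + 3*sqrt(5)) + (sqrt(5) + 9) + (-20) + (0)] = 0/20 = 0
  <chi_rho, chi_2> = (1/20)[1*(12)*conj(1) + 1*(-4)*conj(1) + 2*(-3*sqrt(5)/2 - 3/2)*conj(1) + 2*(9/2 - sqrt(5)/2)*conj(1) + 2*(-3/2 + 3*sqrt(5)/2)*conj(1) + 2*(sqrt(5)/2 + 9/2)*conj(1) + 5*(-4)*conj(-1) + 5*(0)*conj(-1)]
      = (1/20)[(12) + (-4) + (-3*sqrt(5) - 3) + (9 - sqrt(5)) + (-3 + 3*sqrt(5)) + (sqrt(5) + 9) + (20) + (0)] = 40/20 = 2
  <chi_rho, chi_3> = (1/20)[1*(12)*conj(1) + 1*(-4)*conj(-1) + 2*(-3*sqrt(5)/2 - 3/2)*conj(-1) + 2*(9/2 - sqrt(5)/2)*conj(1) + 2*(-3/2 + 3*sqrt(5)/2)*conj(-1) + 2*(sqrt(5)/2 + 9/2)*conj(1) + 5*(-4)*conj(1) + 5*(0)*conj(-1)]
      = (1/20)[(12) + (4) + (3 + 3*sqrt(5)) + (9 - sqrt(5)) + (3 - 3*sqrt(5)) + (sqrt(5) + 9) + (-20) + (0)] = 20/20 = 1
  <chi_rho, chi_4> = (1/20)[1*(12)*conj(1) + 1*(-4)*conj(-1) + 2*(-3*sqrt(5)/2 - 3/2)*conj(-1) + 2*(9/2 - sqrt(5)/2)*conj(1) + 2*(-3/2 + 3*sqrt(5)/2)*conj(-1) + 2*(sqrt(5)/2 + 9/2)*conj(1) + 5*(-4)*conj(-1) + 5*(0)*conj(1)]
      = (1/20)[(12) + (4) + (3 + 3*sqrt(5)) + (9 - sqrt(5)) + (3 - 3*sqrt(5)) + (sqrt(5) + 9) + (20) + (0)] = 60/20 = 3
  <chi_rho, chi_5> = (1/20)[1*(12)*conj(2) + 1*(-4)*conj(-2) + 2*(-3*sqrt(5)/2 - 3/2)*conj(1/2 + sqrt(5)/2) + 2*(9/2 - sqrt(5)/2)*conj(-1/2 + sqrt(5)/2) + 2*(-3/2 + 3*sqrt(5)/2)*conj(1/2 - sqrt(5)/2) + 2*(sqrt(5)/2 + 9/2)*conj(-sqrt(5)/2 - 1/2) + 5*(-4)*conj(0) + 5*(0)*conj(0)]
      = (1/20)[(24) + (8) + (-9 - 3*sqrt(5)) + (-7 + 5*sqrt(5)) + (-9 + 3*sqrt(5)) + (-5*sqrt(5) - 7) + (0) + (0)] = 0/20 = 0
  <chi_rho, chi_6> = (1/20)[1*(12)*conj(2) + 1*(-4)*conj(2) + 2*(-3*sqrt(5)/2 - 3/2)*conj(-1/2 + sqrt(5)/2) + 2*(9/2 - sqrt(5)/2)*conj(-sqrt(5)/2 - 1/2) + 2*(-3/2 + 3*sqrt(5)/2)*conj(-sqrt(5)/2 - 1/2) + 2*(sqrt(5)/2 + 9/2)*conj(-1/2 + sqrt(5)/2) + 5*(-4)*conj(0) + 5*(0)*conj(0)]
      = (1/20)[(24) + (-8) + (-6) + (-4*sqrt(5) - 2) + (-6) + (-2 + 4*sqrt(5)) + (0) + (0)] = 0/20 = 0
  <chi_rho, chi_7> = (1/20)[1*(12)*conj(2) + 1*(-4)*conj(-2) + 2*(-3*sqrt(5)/2 - 3/2)*conj(1/2 - sqrt(5)/2) + 2*(9/2 - sqrt(5)/2)*conj(-sqrt(5)/2 - 1/2) + 2*(-3/2 + 3*sqrt(5)/2)*conj(1/2 + sqrt(5)/2) + 2*(sqrt(5)/2 + 9/2)*conj(-1/2 + sqrt(5)/2) + 5*(-4)*conj(0) + 5*(0)*conj(0)]
      = (1/20)[(24) + (8) + (6) + (-4*sqrt(5) - 2) + (6) + (-2 + 4*sqrt(5)) + (0) + (0)] = 40/20 = 2
  <chi_rho, chi_8> = (1/20)[1*(12)*conj(2) + 1*(-4)*conj(2) + 2*(-3*sqrt(5)/2 - 3/2)*conj(-sqrt(5)/2 - 1/2) + 2*(9/2 - sqrt(5)/2)*conj(-1/2 + sqrt(5)/2) + 2*(-3/2 + 3*sqrt(5)/2)*conj(-1/2 + sqrt(5)/2) + 2*(sqrt(5)/2 + 9/2)*conj(-sqrt(5)/2 - 1/2) + 5*(-4)*conj(0) + 5*(0)*conj(0)]
      = (1/20)[(24) + (-8) + (3*sqrt(5) + 9) + (-7 + 5*sqrt(5)) + (9 - 3*sqrt(5)) + (-5*sqrt(5) - 7) + (0) + (0)] = 20/20 = 1
Dimension check: dim(rho) = sum (mult * dim) = 0*1 + 2*1 + 1*1 + 3*1 + 0*2 + 0*2 + 2*2 + 1*2 = 12 = chi_rho(e) = 12.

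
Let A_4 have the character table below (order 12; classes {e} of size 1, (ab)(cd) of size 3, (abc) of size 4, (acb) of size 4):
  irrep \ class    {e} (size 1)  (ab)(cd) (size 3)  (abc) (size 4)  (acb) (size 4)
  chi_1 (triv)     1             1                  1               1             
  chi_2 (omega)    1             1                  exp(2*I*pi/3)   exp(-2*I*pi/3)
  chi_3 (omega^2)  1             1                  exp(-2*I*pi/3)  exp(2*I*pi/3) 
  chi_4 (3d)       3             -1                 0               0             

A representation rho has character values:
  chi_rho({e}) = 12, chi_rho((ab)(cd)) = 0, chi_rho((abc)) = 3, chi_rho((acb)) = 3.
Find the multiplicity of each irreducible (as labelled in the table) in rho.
Multiplicities: chi_1: 3, chi_2: 0, chi_3: 0, chi_4: 3.

Argument: Use <chi_rho, chi> = (1/|G|) sum_C |C| * chi_rho(C) * conj(chi(C)) with |G| = 12 for each irreducible chi in the table:
  <chi_rho, chi_1> = (1/12)[1*(12)*conj(1) + 3*(0)*conj(1) + 4*(3)*conj(1) + 4*(3)*conj(1)]
      = (1/12)[(12) + (0) + (12) + (12)] = 36/12 = 3
  <chi_rho, chi_2> = (1/12)[1*(12)*conj(1) + 3*(0)*conj(1) + 4*(3)*conj(exp(2*I*pi/3)) + 4*(3)*conj(exp(-2*I*pi/3))]
      = (1/12)[(12) + (0) + (12*exp(-2*I*pi/3)) + (12*exp(2*I*pi/3))] = 0/12 = 0
  <chi_rho, chi_3> = (1/12)[1*(12)*conj(1) + 3*(0)*conj(1) + 4*(3)*conj(exp(-2*I*pi/3)) + 4*(3)*conj(exp(2*I*pi/3))]
      = (1/12)[(12) + (0) + (12*exp(2*I*pi/3)) + (12*exp(-2*I*pi/3))] = 0/12 = 0
  <chi_rho, chi_4> = (1/12)[1*(12)*conj(3) + 3*(0)*conj(-1) + 4*(3)*conj(0) + 4*(3)*conj(0)]
      = (1/12)[(36) + (0) + (0) + (0)] = 36/12 = 3
(Exp terms are combined using exp(i*s)*conj(exp(i*t)) = exp(i*(s-t)), and sums of them are collapsed using the identity that for every m > 1 the m distinct m-th roots of unity sum to 0, e.g. 1 + exp(2*I*pi/3) + exp(-2*I*pi/3) = 0.)
Dimension check: dim(rho) = sum (mult * dim) = 3*1 + 0*1 + 0*1 + 3*3 = 12 = chi_rho(e) = 12.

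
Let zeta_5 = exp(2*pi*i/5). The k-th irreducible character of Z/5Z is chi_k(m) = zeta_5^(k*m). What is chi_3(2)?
chi_3(2) = zeta_5^6 = exp(2*I*pi/5)

Proof sketch: chi_3(2) = zeta_5^(3*2) = zeta_5^6. Since zeta_5^5 = 1, this equals zeta_5^1 = exp(2*pi*i*1/5) = exp(2*I*pi/5).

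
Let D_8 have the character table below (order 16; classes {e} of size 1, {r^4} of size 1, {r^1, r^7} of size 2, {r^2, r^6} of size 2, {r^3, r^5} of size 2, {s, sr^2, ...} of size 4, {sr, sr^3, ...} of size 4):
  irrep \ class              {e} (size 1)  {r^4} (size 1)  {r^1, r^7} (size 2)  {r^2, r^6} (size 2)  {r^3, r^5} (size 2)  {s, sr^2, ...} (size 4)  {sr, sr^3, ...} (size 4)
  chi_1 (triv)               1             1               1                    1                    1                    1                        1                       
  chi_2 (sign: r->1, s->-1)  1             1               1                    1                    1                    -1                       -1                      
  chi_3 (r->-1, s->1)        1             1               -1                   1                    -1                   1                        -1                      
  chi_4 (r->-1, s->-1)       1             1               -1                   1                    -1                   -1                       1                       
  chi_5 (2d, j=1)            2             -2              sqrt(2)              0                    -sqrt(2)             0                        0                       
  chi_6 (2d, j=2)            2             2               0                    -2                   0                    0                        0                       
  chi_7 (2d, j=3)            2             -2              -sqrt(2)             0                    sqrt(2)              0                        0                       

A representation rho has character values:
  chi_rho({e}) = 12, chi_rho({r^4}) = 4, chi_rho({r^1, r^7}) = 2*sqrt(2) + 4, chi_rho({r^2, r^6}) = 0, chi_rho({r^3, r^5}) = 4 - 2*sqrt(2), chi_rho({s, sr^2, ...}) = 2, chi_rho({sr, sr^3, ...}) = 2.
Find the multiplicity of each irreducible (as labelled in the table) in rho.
Multiplicities: chi_1: 3, chi_2: 1, chi_3: 0, chi_4: 0, chi_5: 2, chi_6: 2, chi_7: 0.

Why: Use <chi_rho, chi> = (1/|G|) sum_C |C| * chi_rho(C) * conj(chi(C)) with |G| = 16 for each irreducible chi in the table:
  <chi_rho, chi_1> = (1/16)[1*(12)*conj(1) + 1*(4)*conj(1) + 2*(2*sqrt(2) + 4)*conj(1) + 2*(0)*conj(1) + 2*(4 - 2*sqrt(2))*conj(1) + 4*(2)*conj(1) + 4*(2)*conj(1)]
      = (1/16)[(12) + (4) + (4*sqrt(2) + 8) + (0) + (8 - 4*sqrt(2)) + (8) + (8)] = 48/16 = 3
  <chi_rho, chi_2> = (1/16)[1*(12)*conj(1) + 1*(4)*conj(1) + 2*(2*sqrt(2) + 4)*conj(1) + 2*(0)*conj(1) + 2*(4 - 2*sqrt(2))*conj(1) + 4*(2)*conj(-1) + 4*(2)*conj(-1)]
      = (1/16)[(12) + (4) + (4*sqrt(2) + 8) + (0) + (8 - 4*sqrt(2)) + (-8) + (-8)] = 16/16 = 1
  <chi_rho, chi_3> = (1/16)[1*(12)*conj(1) + 1*(4)*conj(1) + 2*(2*sqrt(2) + 4)*conj(-1) + 2*(0)*conj(1) + 2*(4 - 2*sqrt(2))*conj(-1) + 4*(2)*conj(1) + 4*(2)*conj(-1)]
      = (1/16)[(12) + (4) + (-8 - 4*sqrt(2)) + (0) + (-8 + 4*sqrt(2)) + (8) + (-8)] = 0/16 = 0
  <chi_rho, chi_4> = (1/16)[1*(12)*conj(1) + 1*(4)*conj(1) + 2*(2*sqrt(2) + 4)*conj(-1) + 2*(0)*conj(1) + 2*(4 - 2*sqrt(2))*conj(-1) + 4*(2)*conj(-1) + 4*(2)*conj(1)]
      = (1/16)[(12) + (4) + (-8 - 4*sqrt(2)) + (0) + (-8 + 4*sqrt(2)) + (-8) + (8)] = 0/16 = 0
  <chi_rho, chi_5> = (1/16)[1*(12)*conj(2) + 1*(4)*conj(-2) + 2*(2*sqrt(2) + 4)*conj(sqrt(2)) + 2*(0)*conj(0) + 2*(4 - 2*sqrt(2))*conj(-sqrt(2)) + 4*(2)*conj(0) + 4*(2)*conj(0)]
      = (1/16)[(24) + (-8) + (8 + 8*sqrt(2)) + (0) + (8 - 8*sqrt(2)) + (0) + (0)] = 32/16 = 2
  <chi_rho, chi_6> = (1/16)[1*(12)*conj(2) + 1*(4)*conj(2) + 2*(2*sqrt(2) + 4)*conj(0) + 2*(0)*conj(-2) + 2*(4 - 2*sqrt(2))*conj(0) + 4*(2)*conj(0) + 4*(2)*conj(0)]
      = (1/16)[(24) + (8) + (0) + (0) + (0) + (0) + (0)] = 32/16 = 2
  <chi_rho, chi_7> = (1/16)[1*(12)*conj(2) + 1*(4)*conj(-2) + 2*(2*sqrt(2) + 4)*conj(-sqrt(2)) + 2*(0)*conj(0) + 2*(4 - 2*sqrt(2))*conj(sqrt(2)) + 4*(2)*conj(0) + 4*(2)*conj(0)]
      = (1/16)[(24) + (-8) + (-8*sqrt(2) - 8) + (0) + (-8 + 8*sqrt(2)) + (0) + (0)] = 0/16 = 0
Dimension check: dim(rho) = sum (mult * dim) = 3*1 + 1*1 + 0*1 + 0*1 + 2*2 + 2*2 + 0*2 = 12 = chi_rho(e) = 12.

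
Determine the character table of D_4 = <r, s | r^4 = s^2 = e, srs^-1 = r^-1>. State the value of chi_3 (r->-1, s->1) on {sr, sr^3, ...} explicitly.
Conjugacy classes: {e} of size 1, {r^2} of size 1, {r^1, r^3} of size 2, {s, sr^2, ...} of size 2, {sr, sr^3, ...} of size 2.
Character table:
  irrep \ class              {e} (size 1)  {r^2} (size 1)  {r^1, r^3} (size 2)  {s, sr^2, ...} (size 2)  {sr, sr^3, ...} (size 2)
  chi_1 (triv)               1             1               1                    1                        1                       
  chi_2 (sign: r->1, s->-1)  1             1               1                    -1                       -1                      
  chi_3 (r->-1, s->1)        1             1               -1                   1                        -1                      
  chi_4 (r->-1, s->-1)       1             1               -1                   -1                       1                       
  chi_5 (2d, j=1)            2             -2              0                    0                        0                       

Spot check: chi_3 (r->-1, s->1) on {sr, sr^3, ...} = -1.

Explanation: D_4 has order 2*4 = 8 with 5 conjugacy classes, hence 5 irreducibles. Sum of squared dims 1 + 1 + 1 + 1 + 4 = 8 = |G|. Linear characters come from the abelianisation; the 2-dimensional irreps have character r^k -> 2*cos(2*pi*j*k/4), reflections -> 0.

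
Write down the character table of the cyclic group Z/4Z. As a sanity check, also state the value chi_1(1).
Character table of Z/4Z (irreps indexed chi_0,...,chi_3 with chi_k(m) = zeta_4^(k*m), zeta_4 = exp(2*pi*i/4)):
  irrep \ class  {0} (size 1)  {1} (size 1)  {2} (size 1)  {3} (size 1)
  chi_0          1             1             1             1           
  chi_1          1             I             -1            -I          
  chi_2          1             -1            1             -1          
  chi_3          1             -I            -1            I           

Spot check: chi_1(1) = zeta_4^(1*1) = zeta_4^1 = I.

Z/4Z is abelian, so all 4 irreducible complex representations are 1-dimensional. They are given by chi_k(m) = zeta_4^(k*m) for k = 0,...,3. Row orthogonality: sum_m chi_k(m) conj(chi_l(m)) = 4 * [k = l].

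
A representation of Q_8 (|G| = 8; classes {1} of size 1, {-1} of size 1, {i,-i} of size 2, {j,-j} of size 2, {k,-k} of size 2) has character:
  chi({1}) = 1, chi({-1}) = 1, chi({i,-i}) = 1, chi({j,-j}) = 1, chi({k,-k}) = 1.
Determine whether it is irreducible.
Irreducible: <chi, chi> = 1.

Proof sketch: <chi, chi> = (1/|G|) sum_C |C| * |chi(C)|^2 = (1/8)[1*|1|^2 + 1*|1|^2 + 2*|1|^2 + 2*|1|^2 + 2*|1|^2]
  = (1/8)[(1) + (1) + (2) + (2) + (2)] = 8/8 = 1.
A character is irreducible iff <chi, chi> = 1, so this representation is irreducible.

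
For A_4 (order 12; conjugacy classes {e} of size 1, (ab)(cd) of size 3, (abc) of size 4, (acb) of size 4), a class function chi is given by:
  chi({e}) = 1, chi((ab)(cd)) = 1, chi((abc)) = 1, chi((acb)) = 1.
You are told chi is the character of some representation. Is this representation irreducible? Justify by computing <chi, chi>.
Irreducible: <chi, chi> = 1.

Solution. <chi, chi> = (1/|G|) sum_C |C| * |chi(C)|^2 = (1/12)[1*|1|^2 + 3*|1|^2 + 4*|1|^2 + 4*|1|^2]
  = (1/12)[(1) + (3) + (4) + (4)] = 12/12 = 1.
(Exp terms are combined using exp(i*s)*conj(exp(i*t)) = exp(i*(s-t)), and sums of them are collapsed using the identity that for every m > 1 the m distinct m-th roots of unity sum to 0, e.g. 1 + exp(2*I*pi/3) + exp(-2*I*pi/3) = 0.)
A character is irreducible iff <chi, chi> = 1, so this representation is irreducible.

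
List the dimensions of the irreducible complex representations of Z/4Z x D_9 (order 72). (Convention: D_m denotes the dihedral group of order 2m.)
Dimensions: 1, 1, 1, 1, 1, 1, 1, 1, 2, 2, 2, 2, 2, 2, 2, 2, 2, 2, 2, 2, 2, 2, 2, 2

Solution. There are 24 irreducibles (= number of conjugacy classes). Their dimensions d_i satisfy sum d_i^2 = |G| = 72: 1 + 1 + 1 + 1 + 1 + 1 + 1 + 1 + 4 + 4 + 4 + 4 + 4 + 4 + 4 + 4 + 4 + 4 + 4 + 4 + 4 + 4 + 4 + 4 = 72. (For the product with Z/4Z: each of the 4 1-dim characters of Z/4Z tensors with each irrep of D_9, giving 4 copies of each D_9-dimension.)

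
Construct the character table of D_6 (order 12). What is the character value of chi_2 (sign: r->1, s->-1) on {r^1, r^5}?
Conjugacy classes: {e} of size 1, {r^3} of size 1, {r^1, r^5} of size 2, {r^2, r^4} of size 2, {s, sr^2, ...} of size 3, {sr, sr^3, ...} of size 3.
Character table:
  irrep \ class              {e} (size 1)  {r^3} (size 1)  {r^1, r^5} (size 2)  {r^2, r^4} (size 2)  {s, sr^2, ...} (size 3)  {sr, sr^3, ...} (size 3)
  chi_1 (triv)               1             1               1                    1                    1                        1                       
  chi_2 (sign: r->1, s->-1)  1             1               1                    1                    -1                       -1                      
  chi_3 (r->-1, s->1)        1             -1              -1                   1                    1                        -1                      
  chi_4 (r->-1, s->-1)       1             -1              -1                   1                    -1                       1                       
  chi_5 (2d, j=1)            2             -2              1                    -1                   0                        0                       
  chi_6 (2d, j=2)            2             2               -1                   -1                   0                        0                       

Spot check: chi_2 (sign: r->1, s->-1) on {r^1, r^5} = 1.

Details: D_6 has order 2*6 = 12 with 6 conjugacy classes, hence 6 irreducibles. Sum of squared dims 1 + 1 + 1 + 1 + 4 + 4 = 12 = |G|. Linear characters come from the abelianisation; the 2-dimensional irreps have character r^k -> 2*cos(2*pi*j*k/6), reflections -> 0.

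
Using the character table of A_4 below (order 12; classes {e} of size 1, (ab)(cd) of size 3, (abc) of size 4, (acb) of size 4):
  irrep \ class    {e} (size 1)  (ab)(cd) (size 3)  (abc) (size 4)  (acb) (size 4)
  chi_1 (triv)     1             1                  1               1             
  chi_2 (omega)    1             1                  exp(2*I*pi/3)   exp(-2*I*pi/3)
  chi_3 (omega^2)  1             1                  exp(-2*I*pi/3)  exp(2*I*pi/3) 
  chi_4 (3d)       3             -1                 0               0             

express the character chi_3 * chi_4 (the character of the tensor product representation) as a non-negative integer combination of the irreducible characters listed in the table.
chi_3 tensor chi_4 = chi_4 (all other irreducibles have multiplicity 0).

Proof sketch: The character of a tensor product is the pointwise product (chi_3 * chi_4)(C) = chi_3(C) * chi_4(C):
  {e}: (1)*(3), (ab)(cd): (1)*(-1), (abc): (exp(-2*I*pi/3))*(0), (acb): (exp(2*I*pi/3))*(0)
so (chi_3 * chi_4) takes values
  {e} -> 3, (ab)(cd) -> -1, (abc) -> 0, (acb) -> 0.
Now take the inner product of this character with each irreducible chi from the table, <chi_3*chi_4, chi> = (1/12) sum_C |C| (chi_3*chi_4)(C) conj(chi(C)):
  <chi_3*chi_4, chi_1> = (1/12)[1*(3)*conj(1) + 3*(-1)*conj(1) + 4*(0)*conj(1) + 4*(0)*conj(1)]
      = (1/12)[(3) + (-3) + (0) + (0)] = 0/12 = 0
  <chi_3*chi_4, chi_2> = (1/12)[1*(3)*conj(1) + 3*(-1)*conj(1) + 4*(0)*conj(exp(2*I*pi/3)) + 4*(0)*conj(exp(-2*I*pi/3))]
      = (1/12)[(3) + (-3) + (0) + (0)] = 0/12 = 0
  <chi_3*chi_4, chi_3> = (1/12)[1*(3)*conj(1) + 3*(-1)*conj(1) + 4*(0)*conj(exp(-2*I*pi/3)) + 4*(0)*conj(exp(2*I*pi/3))]
      = (1/12)[(3) + (-3) + (0) + (0)] = 0/12 = 0
  <chi_3*chi_4, chi_4> = (1/12)[1*(3)*conj(3) + 3*(-1)*conj(-1) + 4*(0)*conj(0) + 4*(0)*conj(0)]
      = (1/12)[(9) + (3) + (0) + (0)] = 12/12 = 1
(Exp terms are combined using exp(i*s)*conj(exp(i*t)) = exp(i*(s-t)), and sums of them are collapsed using the identity that for every m > 1 the m distinct m-th roots of unity sum to 0, e.g. 1 + exp(2*I*pi/3) + exp(-2*I*pi/3) = 0.)
Hence the multiplicities are chi_4: 1. Dimension check: dim(chi_3)*dim(chi_4) = 1*3 = 3 and sum (mult * dim) = 1*3 = 3.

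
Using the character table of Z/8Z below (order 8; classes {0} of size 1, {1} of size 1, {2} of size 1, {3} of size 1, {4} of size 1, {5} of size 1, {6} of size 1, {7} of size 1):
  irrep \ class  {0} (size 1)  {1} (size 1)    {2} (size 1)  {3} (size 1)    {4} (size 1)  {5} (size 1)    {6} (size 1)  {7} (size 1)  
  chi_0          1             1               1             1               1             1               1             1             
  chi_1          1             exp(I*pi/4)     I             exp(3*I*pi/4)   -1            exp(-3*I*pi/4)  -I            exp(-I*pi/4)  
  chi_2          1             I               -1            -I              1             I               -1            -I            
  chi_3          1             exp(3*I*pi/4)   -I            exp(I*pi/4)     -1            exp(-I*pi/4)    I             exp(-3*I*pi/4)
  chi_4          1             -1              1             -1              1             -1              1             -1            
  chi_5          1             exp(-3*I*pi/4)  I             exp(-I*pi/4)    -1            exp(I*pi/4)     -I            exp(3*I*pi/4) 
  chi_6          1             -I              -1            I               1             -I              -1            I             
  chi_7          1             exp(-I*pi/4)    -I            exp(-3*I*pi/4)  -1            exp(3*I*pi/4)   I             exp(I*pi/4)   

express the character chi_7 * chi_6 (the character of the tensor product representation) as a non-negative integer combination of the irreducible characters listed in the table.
chi_7 tensor chi_6 = chi_5 (all other irreducibles have multiplicity 0).

Proof sketch: The character of a tensor product is the pointwise product (chi_7 * chi_6)(C) = chi_7(C) * chi_6(C):
  {0}: (1)*(1), {1}: (exp(-I*pi/4))*(-I), {2}: (-I)*(-1), {3}: (exp(-3*I*pi/4))*(I), {4}: (-1)*(1), {5}: (exp(3*I*pi/4))*(-I), {6}: (I)*(-1), {7}: (exp(I*pi/4))*(I)
so (chi_7 * chi_6) takes values
  {0} -> 1, {1} -> -exp(I*pi/4), {2} -> I, {3} -> exp(-I*pi/4), {4} -> -1, {5} -> -exp(-3*I*pi/4), {6} -> -I, {7} -> exp(3*I*pi/4).
Now take the inner product of this character with each irreducible chi from the table, <chi_7*chi_6, chi> = (1/8) sum_C |C| (chi_7*chi_6)(C) conj(chi(C)):
  <chi_7*chi_6, chi_0> = (1/8)[1*(1)*conj(1) + 1*(-exp(I*pi/4))*conj(1) + 1*(I)*conj(1) + 1*(exp(-I*pi/4))*conj(1) + 1*(-1)*conj(1) + 1*(-exp(-3*I*pi/4))*conj(1) + 1*(-I)*conj(1) + 1*(exp(3*I*pi/4))*conj(1)]
      = (1/8)[(1) + (-exp(I*pi/4)) + (I) + (exp(-I*pi/4)) + (-1) + (-exp(-3*I*pi/4)) + (-I) + (exp(3*I*pi/4))] = 0/8 = 0
  <chi_7*chi_6, chi_1> = (1/8)[1*(1)*conj(1) + 1*(-exp(I*pi/4))*conj(exp(I*pi/4)) + 1*(I)*conj(I) + 1*(exp(-I*pi/4))*conj(exp(3*I*pi/4)) + 1*(-1)*conj(-1) + 1*(-exp(-3*I*pi/4))*conj(exp(-3*I*pi/4)) + 1*(-I)*conj(-I) + 1*(exp(3*I*pi/4))*conj(exp(-I*pi/4))]
      = (1/8)[(1) + (-1) + (1) + (-1) + (1) + (-1) + (1) + (-1)] = 0/8 = 0
  <chi_7*chi_6, chi_2> = (1/8)[1*(1)*conj(1) + 1*(-exp(I*pi/4))*conj(I) + 1*(I)*conj(-1) + 1*(exp(-I*pi/4))*conj(-I) + 1*(-1)*conj(1) + 1*(-exp(-3*I*pi/4))*conj(I) + 1*(-I)*conj(-1) + 1*(exp(3*I*pi/4))*conj(-I)]
      = (1/8)[(1) + (exp(3*I*pi/4)) + (-I) + (exp(I*pi/4)) + (-1) + (exp(-I*pi/4)) + (I) + (exp(-3*I*pi/4))] = 0/8 = 0
  <chi_7*chi_6, chi_3> = (1/8)[1*(1)*conj(1) + 1*(-exp(I*pi/4))*conj(exp(3*I*pi/4)) + 1*(I)*conj(-I) + 1*(exp(-I*pi/4))*conj(exp(I*pi/4)) + 1*(-1)*conj(-1) + 1*(-exp(-3*I*pi/4))*conj(exp(-I*pi/4)) + 1*(-I)*conj(I) + 1*(exp(3*I*pi/4))*conj(exp(-3*I*pi/4))]
      = (1/8)[(1) + (I) + (-1) + (-I) + (1) + (I) + (-1) + (-I)] = 0/8 = 0
  <chi_7*chi_6, chi_4> = (1/8)[1*(1)*conj(1) + 1*(-exp(I*pi/4))*conj(-1) + 1*(I)*conj(1) + 1*(exp(-I*pi/4))*conj(-1) + 1*(-1)*conj(1) + 1*(-exp(-3*I*pi/4))*conj(-1) + 1*(-I)*conj(1) + 1*(exp(3*I*pi/4))*conj(-1)]
      = (1/8)[(1) + (exp(I*pi/4)) + (I) + (-exp(-I*pi/4)) + (-1) + (exp(-3*I*pi/4)) + (-I) + (-exp(3*I*pi/4))] = 0/8 = 0
  <chi_7*chi_6, chi_5> = (1/8)[1*(1)*conj(1) + 1*(-exp(I*pi/4))*conj(exp(-3*I*pi/4)) + 1*(I)*conj(I) + 1*(exp(-I*pi/4))*conj(exp(-I*pi/4)) + 1*(-1)*conj(-1) + 1*(-exp(-3*I*pi/4))*conj(exp(I*pi/4)) + 1*(-I)*conj(-I) + 1*(exp(3*I*pi/4))*conj(exp(3*I*pi/4))]
      = (1/8)[(1) + (1) + (1) + (1) + (1) + (1) + (1) + (1)] = 8/8 = 1
  <chi_7*chi_6, chi_6> = (1/8)[1*(1)*conj(1) + 1*(-exp(I*pi/4))*conj(-I) + 1*(I)*conj(-1) + 1*(exp(-I*pi/4))*conj(I) + 1*(-1)*conj(1) + 1*(-exp(-3*I*pi/4))*conj(-I) + 1*(-I)*conj(-1) + 1*(exp(3*I*pi/4))*conj(I)]
      = (1/8)[(1) + (-exp(3*I*pi/4)) + (-I) + (-exp(I*pi/4)) + (-1) + (-exp(-I*pi/4)) + (I) + (-exp(-3*I*pi/4))] = 0/8 = 0
  <chi_7*chi_6, chi_7> = (1/8)[1*(1)*conj(1) + 1*(-exp(I*pi/4))*conj(exp(-I*pi/4)) + 1*(I)*conj(-I) + 1*(exp(-I*pi/4))*conj(exp(-3*I*pi/4)) + 1*(-1)*conj(-1) + 1*(-exp(-3*I*pi/4))*conj(exp(3*I*pi/4)) + 1*(-I)*conj(I) + 1*(exp(3*I*pi/4))*conj(exp(I*pi/4))]
      = (1/8)[(1) + (-I) + (-1) + (I) + (1) + (-I) + (-1) + (I)] = 0/8 = 0
(Exp terms are combined using exp(i*s)*conj(exp(i*t)) = exp(i*(s-t)), and sums of them are collapsed using the identity that for every m > 1 the m distinct m-th roots of unity sum to 0, e.g. 1 + exp(2*I*pi/3) + exp(-2*I*pi/3) = 0.)
Hence the multiplicities are chi_5: 1. Dimension check: dim(chi_7)*dim(chi_6) = 1*1 = 1 and sum (mult * dim) = 1*1 = 1.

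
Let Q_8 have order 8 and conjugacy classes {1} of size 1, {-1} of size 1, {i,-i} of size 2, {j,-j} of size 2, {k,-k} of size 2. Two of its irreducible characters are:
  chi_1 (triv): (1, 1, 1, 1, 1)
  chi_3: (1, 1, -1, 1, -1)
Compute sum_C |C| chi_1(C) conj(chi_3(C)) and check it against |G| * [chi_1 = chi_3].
Sum = 0; so <chi_1, chi_3> = 0 (distinct irreducibles are orthogonal).

Argument: Compute term by term over conjugacy classes (|C| * chi_1(C) * conj(chi_3(C))):
  1*(1)*conj(1) + 1*(1)*conj(1) + 2*(1)*conj(-1) + 2*(1)*conj(1) + 2*(1)*conj(-1)
  = (1) + (1) + (-2) + (2) + (-2)
  = 0.
Dividing by |G| = 8 gives 0/8 = 0, matching the row-orthogonality relation <chi_1, chi_3> = [chi_1 = chi_3].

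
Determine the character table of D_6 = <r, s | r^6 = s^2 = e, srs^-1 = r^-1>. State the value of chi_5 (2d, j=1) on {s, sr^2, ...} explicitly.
Conjugacy classes: {e} of size 1, {r^3} of size 1, {r^1, r^5} of size 2, {r^2, r^4} of size 2, {s, sr^2, ...} of size 3, {sr, sr^3, ...} of size 3.
Character table:
  irrep \ class              {e} (size 1)  {r^3} (size 1)  {r^1, r^5} (size 2)  {r^2, r^4} (size 2)  {s, sr^2, ...} (size 3)  {sr, sr^3, ...} (size 3)
  chi_1 (triv)               1             1               1                    1                    1                        1                       
  chi_2 (sign: r->1, s->-1)  1             1               1                    1                    -1                       -1                      
  chi_3 (r->-1, s->1)        1             -1              -1                   1                    1                        -1                      
  chi_4 (r->-1, s->-1)       1             -1              -1                   1                    -1                       1                       
  chi_5 (2d, j=1)            2             -2              1                    -1                   0                        0                       
  chi_6 (2d, j=2)            2             2               -1                   -1                   0                        0                       

Spot check: chi_5 (2d, j=1) on {s, sr^2, ...} = 0.

Justification: D_6 has order 2*6 = 12 with 6 conjugacy classes, hence 6 irreducibles. Sum of squared dims 1 + 1 + 1 + 1 + 4 + 4 = 12 = |G|. Linear characters come from the abelianisation; the 2-dimensional irreps have character r^k -> 2*cos(2*pi*j*k/6), reflections -> 0.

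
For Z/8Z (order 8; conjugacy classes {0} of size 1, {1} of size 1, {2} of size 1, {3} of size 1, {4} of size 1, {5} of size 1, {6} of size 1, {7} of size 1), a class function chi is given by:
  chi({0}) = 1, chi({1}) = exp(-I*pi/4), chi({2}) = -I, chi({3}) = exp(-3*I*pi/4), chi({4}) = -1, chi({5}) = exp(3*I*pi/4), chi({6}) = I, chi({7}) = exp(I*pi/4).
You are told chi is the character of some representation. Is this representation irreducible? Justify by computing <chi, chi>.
Irreducible: <chi, chi> = 1.

Solution. <chi, chi> = (1/|G|) sum_C |C| * |chi(C)|^2 = (1/8)[1*|1|^2 + 1*|exp(-I*pi/4)|^2 + 1*|-I|^2 + 1*|exp(-3*I*pi/4)|^2 + 1*|-1|^2 + 1*|exp(3*I*pi/4)|^2 + 1*|I|^2 + 1*|exp(I*pi/4)|^2]
  = (1/8)[(1) + (1) + (1) + (1) + (1) + (1) + (1) + (1)] = 8/8 = 1.
(Exp terms are combined using exp(i*s)*conj(exp(i*t)) = exp(i*(s-t)), and sums of them are collapsed using the identity that for every m > 1 the m distinct m-th roots of unity sum to 0, e.g. 1 + exp(2*I*pi/3) + exp(-2*I*pi/3) = 0.)
A character is irreducible iff <chi, chi> = 1, so this representation is irreducible.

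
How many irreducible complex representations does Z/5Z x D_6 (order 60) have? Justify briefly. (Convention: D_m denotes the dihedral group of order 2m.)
30

Proof sketch: The number of irreducible complex representations of a finite group equals its number of conjugacy classes. For a direct product, #classes(G x H) = #classes(G) * #classes(H). Z/5Z has 5 classes (abelian), D_6 has 6 classes, so 5 * 6 = 30, so Z/5Z x D_6 (order 60) has exactly 30 irreducible complex representations.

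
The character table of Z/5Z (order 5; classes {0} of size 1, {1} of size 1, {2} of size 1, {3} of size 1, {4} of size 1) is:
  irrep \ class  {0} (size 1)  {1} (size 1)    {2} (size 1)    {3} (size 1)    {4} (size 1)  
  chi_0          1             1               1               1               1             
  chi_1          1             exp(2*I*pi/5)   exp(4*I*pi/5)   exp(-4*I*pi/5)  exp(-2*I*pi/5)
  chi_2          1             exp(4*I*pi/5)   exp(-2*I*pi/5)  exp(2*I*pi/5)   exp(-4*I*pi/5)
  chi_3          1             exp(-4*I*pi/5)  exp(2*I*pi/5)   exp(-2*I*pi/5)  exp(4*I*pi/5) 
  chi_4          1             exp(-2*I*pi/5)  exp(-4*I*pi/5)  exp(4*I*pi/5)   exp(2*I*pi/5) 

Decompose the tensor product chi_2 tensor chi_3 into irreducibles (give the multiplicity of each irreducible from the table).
chi_2 tensor chi_3 = chi_0 (all other irreducibles have multiplicity 0).

Proof sketch: The character of a tensor product is the pointwise product (chi_2 * chi_3)(C) = chi_2(C) * chi_3(C):
  {0}: (1)*(1), {1}: (exp(4*I*pi/5))*(exp(-4*I*pi/5)), {2}: (exp(-2*I*pi/5))*(exp(2*I*pi/5)), {3}: (exp(2*I*pi/5))*(exp(-2*I*pi/5)), {4}: (exp(-4*I*pi/5))*(exp(4*I*pi/5))
so (chi_2 * chi_3) takes values
  {0} -> 1, {1} -> 1, {2} -> 1, {3} -> 1, {4} -> 1.
Now take the inner product of this character with each irreducible chi from the table, <chi_2*chi_3, chi> = (1/5) sum_C |C| (chi_2*chi_3)(C) conj(chi(C)):
  <chi_2*chi_3, chi_0> = (1/5)[1*(1)*conj(1) + 1*(1)*conj(1) + 1*(1)*conj(1) + 1*(1)*conj(1) + 1*(1)*conj(1)]
      = (1/5)[(1) + (1) + (1) + (1) + (1)] = 5/5 = 1
  <chi_2*chi_3, chi_1> = (1/5)[1*(1)*conj(1) + 1*(1)*conj(exp(2*I*pi/5)) + 1*(1)*conj(exp(4*I*pi/5)) + 1*(1)*conj(exp(-4*I*pi/5)) + 1*(1)*conj(exp(-2*I*pi/5))]
      = (1/5)[(1) + (exp(-2*I*pi/5)) + (exp(-4*I*pi/5)) + (exp(4*I*pi/5)) + (exp(2*I*pi/5))] = 0/5 = 0
  <chi_2*chi_3, chi_2> = (1/5)[1*(1)*conj(1) + 1*(1)*conj(exp(4*I*pi/5)) + 1*(1)*conj(exp(-2*I*pi/5)) + 1*(1)*conj(exp(2*I*pi/5)) + 1*(1)*conj(exp(-4*I*pi/5))]
      = (1/5)[(1) + (exp(-4*I*pi/5)) + (exp(2*I*pi/5)) + (exp(-2*I*pi/5)) + (exp(4*I*pi/5))] = 0/5 = 0
  <chi_2*chi_3, chi_3> = (1/5)[1*(1)*conj(1) + 1*(1)*conj(exp(-4*I*pi/5)) + 1*(1)*conj(exp(2*I*pi/5)) + 1*(1)*conj(exp(-2*I*pi/5)) + 1*(1)*conj(exp(4*I*pi/5))]
      = (1/5)[(1) + (exp(4*I*pi/5)) + (exp(-2*I*pi/5)) + (exp(2*I*pi/5)) + (exp(-4*I*pi/5))] = 0/5 = 0
  <chi_2*chi_3, chi_4> = (1/5)[1*(1)*conj(1) + 1*(1)*conj(exp(-2*I*pi/5)) + 1*(1)*conj(exp(-4*I*pi/5)) + 1*(1)*conj(exp(4*I*pi/5)) + 1*(1)*conj(exp(2*I*pi/5))]
      = (1/5)[(1) + (exp(2*I*pi/5)) + (exp(4*I*pi/5)) + (exp(-4*I*pi/5)) + (exp(-2*I*pi/5))] = 0/5 = 0
(Exp terms are combined using exp(i*s)*conj(exp(i*t)) = exp(i*(s-t)), and sums of them are collapsed using the identity that for every m > 1 the m distinct m-th roots of unity sum to 0, e.g. 1 + exp(2*I*pi/3) + exp(-2*I*pi/3) = 0.)
Hence the multiplicities are chi_0: 1. Dimension check: dim(chi_2)*dim(chi_3) = 1*1 = 1 and sum (mult * dim) = 1*1 = 1.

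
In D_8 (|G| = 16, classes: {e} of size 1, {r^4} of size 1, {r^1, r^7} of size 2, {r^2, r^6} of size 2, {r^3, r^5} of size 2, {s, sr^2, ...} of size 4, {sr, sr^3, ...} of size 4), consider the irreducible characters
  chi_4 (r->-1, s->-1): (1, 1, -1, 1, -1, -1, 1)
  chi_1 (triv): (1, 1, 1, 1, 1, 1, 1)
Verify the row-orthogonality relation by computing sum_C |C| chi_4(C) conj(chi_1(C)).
Sum = 0; so <chi_4, chi_1> = 0 (distinct irreducibles are orthogonal).

Argument: Compute term by term over conjugacy classes (|C| * chi_4(C) * conj(chi_1(C))):
  1*(1)*conj(1) + 1*(1)*conj(1) + 2*(-1)*conj(1) + 2*(1)*conj(1) + 2*(-1)*conj(1) + 4*(-1)*conj(1) + 4*(1)*conj(1)
  = (1) + (1) + (-2) + (2) + (-2) + (-4) + (4)
  = 0.
Dividing by |G| = 16 gives 0/16 = 0, matching the row-orthogonality relation <chi_4, chi_1> = [chi_4 = chi_1].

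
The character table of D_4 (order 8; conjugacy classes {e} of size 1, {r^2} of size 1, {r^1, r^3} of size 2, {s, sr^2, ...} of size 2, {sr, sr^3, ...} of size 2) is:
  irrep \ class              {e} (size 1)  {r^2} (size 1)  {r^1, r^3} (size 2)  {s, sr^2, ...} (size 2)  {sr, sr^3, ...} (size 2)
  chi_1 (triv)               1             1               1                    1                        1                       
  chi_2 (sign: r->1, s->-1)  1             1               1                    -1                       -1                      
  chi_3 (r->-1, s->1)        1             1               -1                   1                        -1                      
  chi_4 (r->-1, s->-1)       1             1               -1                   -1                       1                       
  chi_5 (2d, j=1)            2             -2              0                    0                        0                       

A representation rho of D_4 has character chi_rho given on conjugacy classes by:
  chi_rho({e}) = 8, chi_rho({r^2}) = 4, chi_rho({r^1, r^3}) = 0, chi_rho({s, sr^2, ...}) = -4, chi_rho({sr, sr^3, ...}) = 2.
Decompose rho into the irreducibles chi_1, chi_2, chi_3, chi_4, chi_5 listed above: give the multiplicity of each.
Multiplicities: chi_1: 1, chi_2: 2, chi_3: 0, chi_4: 3, chi_5: 1.

Why: Use <chi_rho, chi> = (1/|G|) sum_C |C| * chi_rho(C) * conj(chi(C)) with |G| = 8 for each irreducible chi in the table:
  <chi_rho, chi_1> = (1/8)[1*(8)*conj(1) + 1*(4)*conj(1) + 2*(0)*conj(1) + 2*(-4)*conj(1) + 2*(2)*conj(1)]
      = (1/8)[(8) + (4) + (0) + (-8) + (4)] = 8/8 = 1
  <chi_rho, chi_2> = (1/8)[1*(8)*conj(1) + 1*(4)*conj(1) + 2*(0)*conj(1) + 2*(-4)*conj(-1) + 2*(2)*conj(-1)]
      = (1/8)[(8) + (4) + (0) + (8) + (-4)] = 16/8 = 2
  <chi_rho, chi_3> = (1/8)[1*(8)*conj(1) + 1*(4)*conj(1) + 2*(0)*conj(-1) + 2*(-4)*conj(1) + 2*(2)*conj(-1)]
      = (1/8)[(8) + (4) + (0) + (-8) + (-4)] = 0/8 = 0
  <chi_rho, chi_4> = (1/8)[1*(8)*conj(1) + 1*(4)*conj(1) + 2*(0)*conj(-1) + 2*(-4)*conj(-1) + 2*(2)*conj(1)]
      = (1/8)[(8) + (4) + (0) + (8) + (4)] = 24/8 = 3
  <chi_rho, chi_5> = (1/8)[1*(8)*conj(2) + 1*(4)*conj(-2) + 2*(0)*conj(0) + 2*(-4)*conj(0) + 2*(2)*conj(0)]
      = (1/8)[(16) + (-8) + (0) + (0) + (0)] = 8/8 = 1
Dimension check: dim(rho) = sum (mult * dim) = 1*1 + 2*1 + 0*1 + 3*1 + 1*2 = 8 = chi_rho(e) = 8.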